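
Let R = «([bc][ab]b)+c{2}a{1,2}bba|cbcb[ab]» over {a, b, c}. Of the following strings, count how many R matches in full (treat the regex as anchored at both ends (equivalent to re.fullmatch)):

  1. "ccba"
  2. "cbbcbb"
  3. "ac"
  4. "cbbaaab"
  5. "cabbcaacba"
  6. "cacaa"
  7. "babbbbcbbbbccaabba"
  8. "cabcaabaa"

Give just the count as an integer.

0

1 → no match
2 → no match
3 → no match
4 → no match
5 → no match
6 → no match
7 → no match
8 → no match
Total matched: 0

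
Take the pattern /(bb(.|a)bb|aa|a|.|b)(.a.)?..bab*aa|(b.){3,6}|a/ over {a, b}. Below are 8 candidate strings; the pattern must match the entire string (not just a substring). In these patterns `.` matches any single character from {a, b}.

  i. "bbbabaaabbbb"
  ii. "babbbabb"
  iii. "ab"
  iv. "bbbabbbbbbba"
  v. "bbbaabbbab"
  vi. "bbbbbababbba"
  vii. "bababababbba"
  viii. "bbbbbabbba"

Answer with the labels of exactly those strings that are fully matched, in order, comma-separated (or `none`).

i → no match
ii → match
iii → no match
iv → match
v → no match
vi → match
vii → match
viii → match

ii, iv, vi, vii, viii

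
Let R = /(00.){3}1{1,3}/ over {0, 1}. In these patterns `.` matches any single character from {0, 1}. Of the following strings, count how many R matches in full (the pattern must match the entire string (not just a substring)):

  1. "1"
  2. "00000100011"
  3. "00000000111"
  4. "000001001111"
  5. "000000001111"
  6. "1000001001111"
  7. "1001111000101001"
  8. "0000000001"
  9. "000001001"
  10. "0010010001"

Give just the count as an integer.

1. "1" → no match — must start with "00"
2. "00000100011" → match
3. "00000000111" → match
4. "000001001111" → match
5. "000000001111" → match
6 → no match — must start with "00"
7 → no match — must start with "00"
8. "0000000001" → match
9. "000001001" → no match
10. "0010010001" → match
Total matched: 6

6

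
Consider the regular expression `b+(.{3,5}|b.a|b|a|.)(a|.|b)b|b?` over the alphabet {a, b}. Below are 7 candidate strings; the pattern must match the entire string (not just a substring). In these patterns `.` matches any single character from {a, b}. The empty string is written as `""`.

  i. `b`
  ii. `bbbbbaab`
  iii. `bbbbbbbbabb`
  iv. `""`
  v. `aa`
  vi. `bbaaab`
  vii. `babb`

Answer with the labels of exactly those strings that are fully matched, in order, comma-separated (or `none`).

i, ii, iii, iv, vi, vii

i. `b` → match
ii. `bbbbbaab` → match
iii. `bbbbbbbbabb` → match
iv. `""` → match
v. `aa` → no match
vi. `bbaaab` → match
vii. `babb` → match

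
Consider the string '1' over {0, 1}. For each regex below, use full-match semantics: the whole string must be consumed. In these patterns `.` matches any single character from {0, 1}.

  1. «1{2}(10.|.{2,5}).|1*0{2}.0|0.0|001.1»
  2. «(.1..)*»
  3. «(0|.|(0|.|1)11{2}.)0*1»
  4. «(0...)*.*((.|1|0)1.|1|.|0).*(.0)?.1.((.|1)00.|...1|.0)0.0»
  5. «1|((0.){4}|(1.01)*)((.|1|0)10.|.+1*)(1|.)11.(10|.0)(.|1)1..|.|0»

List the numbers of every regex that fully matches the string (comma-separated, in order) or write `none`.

1 → no match
2 → no match
3 → no match
4 → no match — must end with '0'
5 → match

5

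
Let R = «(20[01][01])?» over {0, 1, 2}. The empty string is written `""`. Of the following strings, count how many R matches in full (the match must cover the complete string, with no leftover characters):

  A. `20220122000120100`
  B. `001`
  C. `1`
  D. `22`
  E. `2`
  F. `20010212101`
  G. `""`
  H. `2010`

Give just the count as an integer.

2

A → no match
B → no match
C → no match
D → no match
E → no match
F → no match
G → match
H → match
Total matched: 2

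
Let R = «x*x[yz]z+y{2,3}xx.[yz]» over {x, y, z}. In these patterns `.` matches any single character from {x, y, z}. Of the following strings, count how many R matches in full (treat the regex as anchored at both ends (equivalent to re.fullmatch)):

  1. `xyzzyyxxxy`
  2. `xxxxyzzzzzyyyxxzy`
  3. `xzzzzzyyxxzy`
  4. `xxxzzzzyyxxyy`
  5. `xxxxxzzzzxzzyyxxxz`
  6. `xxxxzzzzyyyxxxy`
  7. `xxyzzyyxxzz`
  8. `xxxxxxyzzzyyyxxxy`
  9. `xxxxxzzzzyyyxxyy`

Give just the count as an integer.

8

1 → match
2 → match
3 → match
4 → match
5 → no match
6 → match
7 → match
8 → match
9 → match
Total matched: 8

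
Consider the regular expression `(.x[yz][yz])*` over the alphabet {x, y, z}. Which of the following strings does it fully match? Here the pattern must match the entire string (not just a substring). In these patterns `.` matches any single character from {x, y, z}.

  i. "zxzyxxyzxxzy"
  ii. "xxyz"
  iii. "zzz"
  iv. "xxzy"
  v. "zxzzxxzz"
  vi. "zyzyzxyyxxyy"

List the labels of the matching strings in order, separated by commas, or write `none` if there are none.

i, ii, iv, v

i. "zxzyxxyzxxzy" → match
ii. "xxyz" → match
iii. "zzz" → no match
iv. "xxzy" → match
v. "zxzzxxzz" → match
vi. "zyzyzxyyxxyy" → no match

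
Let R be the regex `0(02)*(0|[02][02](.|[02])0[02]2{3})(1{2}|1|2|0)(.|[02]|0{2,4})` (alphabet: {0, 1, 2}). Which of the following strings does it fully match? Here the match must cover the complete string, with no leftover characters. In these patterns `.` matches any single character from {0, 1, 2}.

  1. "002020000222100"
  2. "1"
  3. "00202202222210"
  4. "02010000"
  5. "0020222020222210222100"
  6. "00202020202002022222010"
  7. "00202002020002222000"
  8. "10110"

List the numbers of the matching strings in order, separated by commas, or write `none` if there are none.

1 → no match
2 → no match — must start with "0"
3 → no match
4 → no match
5 → no match
6 → no match
7 → no match
8 → no match — must start with "0"

none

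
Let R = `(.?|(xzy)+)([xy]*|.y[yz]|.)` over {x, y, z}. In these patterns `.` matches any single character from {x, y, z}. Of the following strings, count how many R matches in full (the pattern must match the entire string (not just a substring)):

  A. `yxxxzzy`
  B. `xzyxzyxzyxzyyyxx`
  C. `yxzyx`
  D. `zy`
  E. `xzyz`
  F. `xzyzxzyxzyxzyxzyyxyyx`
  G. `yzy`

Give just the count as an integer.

A. `yxxxzzy` → no match
B → match
C. `yxzyx` → no match
D. `zy` → match
E. `xzyz` → match
F → no match
G. `yzy` → no match
Total matched: 3

3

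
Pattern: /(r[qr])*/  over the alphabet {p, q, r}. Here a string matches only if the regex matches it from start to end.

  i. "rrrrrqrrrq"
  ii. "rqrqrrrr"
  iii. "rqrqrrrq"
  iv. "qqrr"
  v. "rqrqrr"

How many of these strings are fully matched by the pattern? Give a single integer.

4

i → match
ii → match
iii → match
iv → no match
v → match
Total matched: 4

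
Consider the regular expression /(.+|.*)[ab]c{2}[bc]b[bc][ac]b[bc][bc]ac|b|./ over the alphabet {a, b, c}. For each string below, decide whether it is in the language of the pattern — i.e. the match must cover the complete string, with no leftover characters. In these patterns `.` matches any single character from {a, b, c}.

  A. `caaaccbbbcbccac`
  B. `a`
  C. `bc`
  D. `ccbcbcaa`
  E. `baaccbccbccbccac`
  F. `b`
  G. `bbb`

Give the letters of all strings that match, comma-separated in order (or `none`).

A, B, F

A → match
B → match
C → no match
D → no match
E → no match
F → match
G → no match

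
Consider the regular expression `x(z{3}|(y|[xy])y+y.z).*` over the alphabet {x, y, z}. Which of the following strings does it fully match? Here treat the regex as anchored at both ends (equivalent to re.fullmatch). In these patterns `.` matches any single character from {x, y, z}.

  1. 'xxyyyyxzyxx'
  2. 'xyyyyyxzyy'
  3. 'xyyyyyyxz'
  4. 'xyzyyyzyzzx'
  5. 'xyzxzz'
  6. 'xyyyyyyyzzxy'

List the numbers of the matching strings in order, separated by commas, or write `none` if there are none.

1 → match
2 → match
3 → match
4 → no match
5 → no match
6 → match

1, 2, 3, 6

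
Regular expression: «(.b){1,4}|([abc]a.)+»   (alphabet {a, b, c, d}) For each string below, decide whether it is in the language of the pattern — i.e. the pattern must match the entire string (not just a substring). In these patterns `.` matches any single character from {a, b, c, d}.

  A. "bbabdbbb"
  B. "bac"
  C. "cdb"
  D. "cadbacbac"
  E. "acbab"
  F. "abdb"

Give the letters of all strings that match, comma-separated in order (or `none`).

A, B, D, F

A → match
B → match
C → no match
D → match
E → no match
F → match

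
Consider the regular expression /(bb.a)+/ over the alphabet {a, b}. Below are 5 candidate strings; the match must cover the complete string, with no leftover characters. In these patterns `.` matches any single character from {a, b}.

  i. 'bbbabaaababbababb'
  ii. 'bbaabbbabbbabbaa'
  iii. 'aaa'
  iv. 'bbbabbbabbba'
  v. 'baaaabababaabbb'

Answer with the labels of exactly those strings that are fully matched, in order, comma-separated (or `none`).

i → no match — must end with 'a'
ii → match
iii → no match — must start with 'bb'
iv → match
v → no match — must start with 'bb'

ii, iv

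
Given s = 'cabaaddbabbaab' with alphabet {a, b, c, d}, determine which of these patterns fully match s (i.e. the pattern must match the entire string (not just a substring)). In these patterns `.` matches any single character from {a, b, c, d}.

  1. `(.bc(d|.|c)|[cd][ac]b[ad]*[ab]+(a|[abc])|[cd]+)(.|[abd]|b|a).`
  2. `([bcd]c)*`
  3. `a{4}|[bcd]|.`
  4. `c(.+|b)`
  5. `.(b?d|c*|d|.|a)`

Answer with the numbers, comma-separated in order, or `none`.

1, 4

1 → match
2 → no match
3 → no match
4 → match
5 → no match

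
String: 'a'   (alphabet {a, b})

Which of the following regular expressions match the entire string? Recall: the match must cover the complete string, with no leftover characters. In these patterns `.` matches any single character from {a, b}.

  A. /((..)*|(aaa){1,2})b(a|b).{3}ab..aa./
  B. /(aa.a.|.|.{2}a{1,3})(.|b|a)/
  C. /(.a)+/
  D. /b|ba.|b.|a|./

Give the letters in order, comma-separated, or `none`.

D

A → no match
B → no match
C → no match
D → match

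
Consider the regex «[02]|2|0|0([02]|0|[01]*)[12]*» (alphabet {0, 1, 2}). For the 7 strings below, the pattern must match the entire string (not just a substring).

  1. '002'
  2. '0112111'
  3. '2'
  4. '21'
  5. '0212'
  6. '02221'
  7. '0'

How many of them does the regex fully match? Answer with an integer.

1 → match
2 → match
3 → match
4 → no match
5 → match
6 → match
7 → match
Total matched: 6

6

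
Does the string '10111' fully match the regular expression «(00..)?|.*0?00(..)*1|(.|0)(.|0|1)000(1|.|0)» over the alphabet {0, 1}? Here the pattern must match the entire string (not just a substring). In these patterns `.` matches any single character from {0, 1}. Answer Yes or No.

No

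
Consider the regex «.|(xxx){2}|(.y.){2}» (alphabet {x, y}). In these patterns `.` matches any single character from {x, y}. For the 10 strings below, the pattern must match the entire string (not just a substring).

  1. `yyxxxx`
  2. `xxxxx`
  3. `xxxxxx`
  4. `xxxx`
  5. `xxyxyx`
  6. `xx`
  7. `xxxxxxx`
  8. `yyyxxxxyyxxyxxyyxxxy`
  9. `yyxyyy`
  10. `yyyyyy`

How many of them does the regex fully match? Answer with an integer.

1. `yyxxxx` → no match
2. `xxxxx` → no match
3. `xxxxxx` → match
4. `xxxx` → no match
5. `xxyxyx` → no match
6. `xx` → no match
7. `xxxxxxx` → no match
8 → no match
9. `yyxyyy` → match
10. `yyyyyy` → match
Total matched: 3

3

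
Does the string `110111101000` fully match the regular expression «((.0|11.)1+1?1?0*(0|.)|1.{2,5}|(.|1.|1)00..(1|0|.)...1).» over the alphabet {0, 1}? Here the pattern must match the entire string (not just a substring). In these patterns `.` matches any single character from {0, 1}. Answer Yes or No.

No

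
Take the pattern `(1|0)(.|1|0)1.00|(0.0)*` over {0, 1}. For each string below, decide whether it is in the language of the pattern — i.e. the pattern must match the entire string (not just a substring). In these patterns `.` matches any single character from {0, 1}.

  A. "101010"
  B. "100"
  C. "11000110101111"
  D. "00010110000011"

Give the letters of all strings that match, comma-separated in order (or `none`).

A → no match
B → no match
C → no match
D → no match

none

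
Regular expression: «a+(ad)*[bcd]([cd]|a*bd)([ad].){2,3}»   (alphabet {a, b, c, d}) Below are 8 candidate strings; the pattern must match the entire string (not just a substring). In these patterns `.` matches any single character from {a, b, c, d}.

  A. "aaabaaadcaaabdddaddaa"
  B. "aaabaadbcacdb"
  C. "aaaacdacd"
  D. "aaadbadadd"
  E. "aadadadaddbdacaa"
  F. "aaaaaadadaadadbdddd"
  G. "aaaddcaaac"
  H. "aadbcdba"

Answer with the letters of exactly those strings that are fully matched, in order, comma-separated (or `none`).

A → no match
B → no match
C → no match
D → no match
E → match
F → no match
G → match
H → no match

E, G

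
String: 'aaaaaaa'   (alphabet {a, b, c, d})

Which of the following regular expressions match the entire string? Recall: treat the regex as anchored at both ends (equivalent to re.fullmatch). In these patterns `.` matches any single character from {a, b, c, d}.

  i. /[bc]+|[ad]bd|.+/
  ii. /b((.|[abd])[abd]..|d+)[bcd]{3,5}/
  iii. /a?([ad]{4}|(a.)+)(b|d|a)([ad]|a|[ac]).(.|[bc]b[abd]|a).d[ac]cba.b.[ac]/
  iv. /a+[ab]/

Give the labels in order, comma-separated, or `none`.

i, iv

i → match
ii → no match — must start with 'b'
iii → no match
iv → match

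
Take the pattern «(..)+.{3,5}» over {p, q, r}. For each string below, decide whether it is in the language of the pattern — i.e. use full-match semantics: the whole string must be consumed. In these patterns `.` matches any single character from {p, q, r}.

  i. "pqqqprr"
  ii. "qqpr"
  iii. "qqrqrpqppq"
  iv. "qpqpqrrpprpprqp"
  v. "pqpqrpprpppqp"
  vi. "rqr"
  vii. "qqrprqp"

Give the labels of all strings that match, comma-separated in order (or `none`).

i. "pqqqprr" → match
ii. "qqpr" → no match
iii. "qqrqrpqppq" → match
iv → match
v → match
vi. "rqr" → no match
vii. "qqrprqp" → match

i, iii, iv, v, vii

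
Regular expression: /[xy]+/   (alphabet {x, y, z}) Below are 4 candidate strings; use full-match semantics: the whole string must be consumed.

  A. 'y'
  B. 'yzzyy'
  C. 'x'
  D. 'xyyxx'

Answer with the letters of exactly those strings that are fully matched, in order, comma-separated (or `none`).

A → match
B → no match
C → match
D → match

A, C, D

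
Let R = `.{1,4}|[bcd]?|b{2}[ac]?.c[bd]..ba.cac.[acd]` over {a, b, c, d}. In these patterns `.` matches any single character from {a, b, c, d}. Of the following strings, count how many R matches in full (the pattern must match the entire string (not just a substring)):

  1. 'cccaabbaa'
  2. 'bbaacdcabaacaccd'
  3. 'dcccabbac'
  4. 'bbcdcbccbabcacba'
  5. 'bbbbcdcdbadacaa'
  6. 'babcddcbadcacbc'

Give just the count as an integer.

2

1 → no match
2 → match
3 → no match
4 → match
5 → no match
6 → no match
Total matched: 2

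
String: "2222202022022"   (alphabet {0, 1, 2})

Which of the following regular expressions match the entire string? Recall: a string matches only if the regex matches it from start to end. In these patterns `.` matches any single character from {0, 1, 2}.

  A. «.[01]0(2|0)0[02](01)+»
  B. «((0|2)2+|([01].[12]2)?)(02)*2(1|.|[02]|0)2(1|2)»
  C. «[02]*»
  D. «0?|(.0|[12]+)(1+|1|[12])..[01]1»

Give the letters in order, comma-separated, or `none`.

A → no match — must end with "01"
B → match
C → match
D → no match

B, C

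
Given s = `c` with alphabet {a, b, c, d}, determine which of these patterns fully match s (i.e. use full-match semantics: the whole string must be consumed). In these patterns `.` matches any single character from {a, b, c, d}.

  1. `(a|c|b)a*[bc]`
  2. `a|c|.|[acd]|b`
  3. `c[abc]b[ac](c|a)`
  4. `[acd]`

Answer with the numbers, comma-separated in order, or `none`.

2, 4

1 → no match
2 → match
3 → no match
4 → match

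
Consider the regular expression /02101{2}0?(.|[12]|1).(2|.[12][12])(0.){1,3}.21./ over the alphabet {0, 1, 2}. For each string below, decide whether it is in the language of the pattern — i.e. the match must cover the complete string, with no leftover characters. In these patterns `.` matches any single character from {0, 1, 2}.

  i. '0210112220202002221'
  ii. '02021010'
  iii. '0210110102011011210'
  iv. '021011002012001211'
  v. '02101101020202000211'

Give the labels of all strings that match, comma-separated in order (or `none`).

i → no match
ii → no match — must start with '02101'
iii → no match
iv → match
v → match

iv, v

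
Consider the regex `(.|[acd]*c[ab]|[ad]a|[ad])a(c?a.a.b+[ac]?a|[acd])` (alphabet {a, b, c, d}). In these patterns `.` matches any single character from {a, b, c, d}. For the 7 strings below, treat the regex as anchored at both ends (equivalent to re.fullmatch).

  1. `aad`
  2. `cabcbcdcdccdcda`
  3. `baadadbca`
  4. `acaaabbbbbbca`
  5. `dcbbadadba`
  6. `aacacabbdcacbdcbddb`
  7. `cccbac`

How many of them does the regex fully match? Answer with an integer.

1 → match
2 → no match
3 → match
4 → no match
5 → no match
6 → no match
7 → match
Total matched: 3

3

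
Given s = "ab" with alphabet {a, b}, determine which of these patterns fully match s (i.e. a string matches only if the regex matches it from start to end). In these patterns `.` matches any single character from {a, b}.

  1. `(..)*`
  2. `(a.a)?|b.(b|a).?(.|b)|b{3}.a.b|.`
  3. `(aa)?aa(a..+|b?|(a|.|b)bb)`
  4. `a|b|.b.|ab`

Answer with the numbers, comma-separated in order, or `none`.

1 → match
2 → no match
3 → no match
4 → match

1, 4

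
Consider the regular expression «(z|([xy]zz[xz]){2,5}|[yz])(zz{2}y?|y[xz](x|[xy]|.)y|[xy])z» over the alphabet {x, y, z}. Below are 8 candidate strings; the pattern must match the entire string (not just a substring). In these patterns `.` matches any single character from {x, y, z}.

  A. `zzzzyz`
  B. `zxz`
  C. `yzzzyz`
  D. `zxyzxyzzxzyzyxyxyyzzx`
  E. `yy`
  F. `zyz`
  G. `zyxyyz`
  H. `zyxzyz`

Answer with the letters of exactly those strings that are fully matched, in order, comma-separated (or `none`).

A, B, C, F, G, H

A. `zzzzyz` → match
B. `zxz` → match
C. `yzzzyz` → match
D → no match — must end with `z`
E. `yy` → no match — must end with `z`
F. `zyz` → match
G. `zyxyyz` → match
H. `zyxzyz` → match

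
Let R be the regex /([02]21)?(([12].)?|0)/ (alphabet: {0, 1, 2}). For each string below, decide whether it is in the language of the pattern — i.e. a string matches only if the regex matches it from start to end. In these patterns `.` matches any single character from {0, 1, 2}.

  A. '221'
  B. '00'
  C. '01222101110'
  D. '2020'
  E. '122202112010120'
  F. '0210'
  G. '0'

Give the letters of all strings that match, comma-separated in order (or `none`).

A → match
B → no match
C → no match
D → no match
E → no match
F → match
G → match

A, F, G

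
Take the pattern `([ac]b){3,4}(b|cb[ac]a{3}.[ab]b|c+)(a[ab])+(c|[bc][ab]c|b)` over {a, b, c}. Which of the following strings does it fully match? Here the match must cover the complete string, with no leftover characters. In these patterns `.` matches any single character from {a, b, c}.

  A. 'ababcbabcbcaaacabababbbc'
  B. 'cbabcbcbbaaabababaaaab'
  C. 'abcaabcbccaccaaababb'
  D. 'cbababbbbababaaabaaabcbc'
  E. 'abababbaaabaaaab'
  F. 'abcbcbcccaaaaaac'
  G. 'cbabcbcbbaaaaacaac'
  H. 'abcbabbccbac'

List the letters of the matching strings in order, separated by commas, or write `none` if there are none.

A → match
B → match
C → no match
D → no match
E → match
F → match
G → no match
H → no match

A, B, E, F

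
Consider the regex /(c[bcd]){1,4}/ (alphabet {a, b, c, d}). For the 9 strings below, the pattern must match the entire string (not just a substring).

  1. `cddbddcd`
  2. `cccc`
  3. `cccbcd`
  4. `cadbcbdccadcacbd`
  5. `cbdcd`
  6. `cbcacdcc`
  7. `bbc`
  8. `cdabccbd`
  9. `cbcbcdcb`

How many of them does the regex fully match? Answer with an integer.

1 → no match
2 → match
3 → match
4 → no match
5 → no match
6 → no match
7 → no match — must start with `c`
8 → no match
9 → match
Total matched: 3

3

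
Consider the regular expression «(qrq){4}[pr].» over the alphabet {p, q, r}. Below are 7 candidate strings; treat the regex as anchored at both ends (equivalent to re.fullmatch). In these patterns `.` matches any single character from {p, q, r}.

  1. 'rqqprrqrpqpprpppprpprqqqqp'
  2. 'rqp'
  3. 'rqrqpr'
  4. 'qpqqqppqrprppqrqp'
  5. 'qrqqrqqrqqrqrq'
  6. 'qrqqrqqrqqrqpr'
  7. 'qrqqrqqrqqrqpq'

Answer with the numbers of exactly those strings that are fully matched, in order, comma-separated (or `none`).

1 → no match — must start with 'qrq'
2 → no match — must start with 'qrq'
3 → no match — must start with 'qrq'
4 → no match — must start with 'qrq'
5 → match
6 → match
7 → match

5, 6, 7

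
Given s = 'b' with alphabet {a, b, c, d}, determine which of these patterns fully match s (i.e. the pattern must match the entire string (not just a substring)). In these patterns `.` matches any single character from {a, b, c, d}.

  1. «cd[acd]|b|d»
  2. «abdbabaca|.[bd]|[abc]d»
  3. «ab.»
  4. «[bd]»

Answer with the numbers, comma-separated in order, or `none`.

1 → match
2 → no match
3 → no match — must start with 'ab'
4 → match

1, 4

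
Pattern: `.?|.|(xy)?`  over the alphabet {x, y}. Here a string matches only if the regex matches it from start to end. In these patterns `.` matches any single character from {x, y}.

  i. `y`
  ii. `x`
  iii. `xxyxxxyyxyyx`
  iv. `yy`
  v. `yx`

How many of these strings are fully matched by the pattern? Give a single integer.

i → match
ii → match
iii → no match
iv → no match
v → no match
Total matched: 2

2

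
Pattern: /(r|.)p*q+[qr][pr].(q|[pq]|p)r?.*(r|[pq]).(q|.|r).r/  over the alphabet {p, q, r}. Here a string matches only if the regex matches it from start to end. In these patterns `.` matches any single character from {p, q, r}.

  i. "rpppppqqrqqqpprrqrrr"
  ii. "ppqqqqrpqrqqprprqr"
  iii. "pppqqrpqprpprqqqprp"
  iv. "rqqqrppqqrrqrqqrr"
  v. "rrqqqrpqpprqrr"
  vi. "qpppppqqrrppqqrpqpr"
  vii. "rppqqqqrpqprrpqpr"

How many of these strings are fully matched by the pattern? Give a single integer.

i → match
ii → match
iii → no match — must end with "r"
iv → match
v → no match
vi → match
vii → match
Total matched: 5

5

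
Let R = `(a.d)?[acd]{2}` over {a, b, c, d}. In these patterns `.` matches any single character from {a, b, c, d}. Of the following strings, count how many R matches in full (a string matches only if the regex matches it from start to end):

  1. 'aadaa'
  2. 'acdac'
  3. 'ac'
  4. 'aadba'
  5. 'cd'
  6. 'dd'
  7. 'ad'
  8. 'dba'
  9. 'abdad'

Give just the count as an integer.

1 → match
2 → match
3 → match
4 → no match
5 → match
6 → match
7 → match
8 → no match
9 → match
Total matched: 7

7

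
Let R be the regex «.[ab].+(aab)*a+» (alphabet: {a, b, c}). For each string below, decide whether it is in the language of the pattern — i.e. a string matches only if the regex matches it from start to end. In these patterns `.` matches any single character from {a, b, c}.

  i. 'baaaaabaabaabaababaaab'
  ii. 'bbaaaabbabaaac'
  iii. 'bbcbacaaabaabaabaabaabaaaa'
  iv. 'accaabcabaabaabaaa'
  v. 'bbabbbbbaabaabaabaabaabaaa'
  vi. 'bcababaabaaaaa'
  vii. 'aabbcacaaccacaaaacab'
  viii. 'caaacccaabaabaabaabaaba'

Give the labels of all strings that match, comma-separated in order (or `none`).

iii, v, viii

i → no match — must end with 'a'
ii → no match — must end with 'a'
iii → match
iv → no match
v → match
vi → no match
vii → no match — must end with 'a'
viii → match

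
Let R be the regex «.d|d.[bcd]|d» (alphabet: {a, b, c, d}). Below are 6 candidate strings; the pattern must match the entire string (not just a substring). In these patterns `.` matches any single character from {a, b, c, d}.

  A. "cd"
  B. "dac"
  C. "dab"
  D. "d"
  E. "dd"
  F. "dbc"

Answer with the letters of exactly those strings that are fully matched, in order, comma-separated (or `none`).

A, B, C, D, E, F

A → match
B → match
C → match
D → match
E → match
F → match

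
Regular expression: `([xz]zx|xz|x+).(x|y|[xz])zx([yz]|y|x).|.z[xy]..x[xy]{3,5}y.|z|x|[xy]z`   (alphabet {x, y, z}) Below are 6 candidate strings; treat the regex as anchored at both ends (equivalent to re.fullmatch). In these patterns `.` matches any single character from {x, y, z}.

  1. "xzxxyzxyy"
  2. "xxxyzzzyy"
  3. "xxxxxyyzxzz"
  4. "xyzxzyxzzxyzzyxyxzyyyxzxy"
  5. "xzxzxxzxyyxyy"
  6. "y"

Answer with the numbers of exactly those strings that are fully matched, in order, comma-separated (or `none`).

1 → match
2 → no match
3 → match
4 → no match
5 → no match
6 → no match

1, 3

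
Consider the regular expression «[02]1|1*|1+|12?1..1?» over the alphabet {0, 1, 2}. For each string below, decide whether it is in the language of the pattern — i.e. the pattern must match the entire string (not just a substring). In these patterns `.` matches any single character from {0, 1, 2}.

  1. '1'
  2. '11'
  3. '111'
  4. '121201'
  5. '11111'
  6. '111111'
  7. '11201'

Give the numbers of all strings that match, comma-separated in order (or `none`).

1, 2, 3, 4, 5, 6, 7

1. '1' → match
2. '11' → match
3. '111' → match
4. '121201' → match
5. '11111' → match
6. '111111' → match
7. '11201' → match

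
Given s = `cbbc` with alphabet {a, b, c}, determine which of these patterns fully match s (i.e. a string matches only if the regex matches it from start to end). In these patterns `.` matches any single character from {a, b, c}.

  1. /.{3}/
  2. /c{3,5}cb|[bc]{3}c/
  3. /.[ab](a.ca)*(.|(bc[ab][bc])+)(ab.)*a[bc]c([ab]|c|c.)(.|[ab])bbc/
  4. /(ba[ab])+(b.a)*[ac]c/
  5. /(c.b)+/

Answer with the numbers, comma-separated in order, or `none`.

2

1 → no match
2 → match
3 → no match
4 → no match — must start with `ba`
5 → no match — must end with `b`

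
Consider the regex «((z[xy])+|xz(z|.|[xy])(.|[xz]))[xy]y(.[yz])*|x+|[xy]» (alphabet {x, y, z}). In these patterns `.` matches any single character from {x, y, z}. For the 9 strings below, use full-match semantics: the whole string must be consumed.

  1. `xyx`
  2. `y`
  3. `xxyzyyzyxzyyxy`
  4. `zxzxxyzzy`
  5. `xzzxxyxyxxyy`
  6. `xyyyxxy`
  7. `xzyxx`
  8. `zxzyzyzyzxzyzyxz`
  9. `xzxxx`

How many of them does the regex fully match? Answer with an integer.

1 → no match
2 → match
3 → no match
4 → no match
5 → no match
6 → no match
7 → no match
8 → no match
9 → no match
Total matched: 1

1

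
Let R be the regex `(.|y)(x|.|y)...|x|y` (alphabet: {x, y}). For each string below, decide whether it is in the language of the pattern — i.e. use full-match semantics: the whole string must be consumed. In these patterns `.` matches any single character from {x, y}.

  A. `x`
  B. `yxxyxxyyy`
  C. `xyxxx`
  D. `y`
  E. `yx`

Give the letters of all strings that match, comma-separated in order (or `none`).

A, C, D

A → match
B → no match
C → match
D → match
E → no match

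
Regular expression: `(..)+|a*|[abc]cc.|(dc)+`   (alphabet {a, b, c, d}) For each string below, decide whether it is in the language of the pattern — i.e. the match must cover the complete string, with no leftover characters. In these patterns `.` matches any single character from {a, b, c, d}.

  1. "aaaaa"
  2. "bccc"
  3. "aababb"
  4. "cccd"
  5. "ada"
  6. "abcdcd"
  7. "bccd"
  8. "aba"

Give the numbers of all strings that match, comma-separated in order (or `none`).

1, 2, 3, 4, 6, 7

1 → match
2 → match
3 → match
4 → match
5 → no match
6 → match
7 → match
8 → no match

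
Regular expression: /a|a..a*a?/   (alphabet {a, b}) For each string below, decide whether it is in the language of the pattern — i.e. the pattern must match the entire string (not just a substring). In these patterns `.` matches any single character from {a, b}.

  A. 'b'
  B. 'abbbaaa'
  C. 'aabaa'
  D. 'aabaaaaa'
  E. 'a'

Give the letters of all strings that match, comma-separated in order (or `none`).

C, D, E

A. 'b' → no match — must start with 'a'
B. 'abbbaaa' → no match
C. 'aabaa' → match
D. 'aabaaaaa' → match
E. 'a' → match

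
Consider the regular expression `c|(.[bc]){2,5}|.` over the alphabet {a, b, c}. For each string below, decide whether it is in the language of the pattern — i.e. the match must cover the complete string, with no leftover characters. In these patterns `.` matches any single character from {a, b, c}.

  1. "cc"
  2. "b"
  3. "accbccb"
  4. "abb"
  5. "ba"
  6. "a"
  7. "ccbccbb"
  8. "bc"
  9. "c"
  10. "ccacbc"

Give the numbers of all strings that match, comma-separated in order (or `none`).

1 → no match
2 → match
3 → no match
4 → no match
5 → no match
6 → match
7 → no match
8 → no match
9 → match
10 → match

2, 6, 9, 10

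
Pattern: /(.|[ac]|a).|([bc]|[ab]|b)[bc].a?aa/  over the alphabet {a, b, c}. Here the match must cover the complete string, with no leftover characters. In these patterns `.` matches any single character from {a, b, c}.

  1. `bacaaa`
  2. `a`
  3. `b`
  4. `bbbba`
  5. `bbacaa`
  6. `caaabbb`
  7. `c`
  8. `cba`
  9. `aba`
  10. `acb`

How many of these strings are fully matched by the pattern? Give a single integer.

0

1 → no match
2 → no match
3 → no match
4 → no match
5 → no match
6 → no match
7 → no match
8 → no match
9 → no match
10 → no match
Total matched: 0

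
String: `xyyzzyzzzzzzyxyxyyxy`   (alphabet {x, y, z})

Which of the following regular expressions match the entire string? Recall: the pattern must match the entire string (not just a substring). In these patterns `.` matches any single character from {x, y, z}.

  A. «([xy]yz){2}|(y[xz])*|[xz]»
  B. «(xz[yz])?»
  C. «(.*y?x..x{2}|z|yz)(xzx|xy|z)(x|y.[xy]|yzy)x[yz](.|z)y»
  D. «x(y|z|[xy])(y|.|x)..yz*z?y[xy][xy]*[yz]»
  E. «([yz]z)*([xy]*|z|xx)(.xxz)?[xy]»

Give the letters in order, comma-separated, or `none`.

A → no match
B → no match
C → no match
D → match
E → no match

D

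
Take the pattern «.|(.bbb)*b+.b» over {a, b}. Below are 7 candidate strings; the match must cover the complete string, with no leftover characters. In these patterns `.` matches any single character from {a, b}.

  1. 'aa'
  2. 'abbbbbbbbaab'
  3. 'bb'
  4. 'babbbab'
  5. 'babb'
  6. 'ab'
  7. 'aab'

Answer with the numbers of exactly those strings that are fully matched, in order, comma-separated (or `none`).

none

1. 'aa' → no match
2. 'abbbbbbbbaab' → no match
3. 'bb' → no match
4. 'babbbab' → no match
5. 'babb' → no match
6. 'ab' → no match
7. 'aab' → no match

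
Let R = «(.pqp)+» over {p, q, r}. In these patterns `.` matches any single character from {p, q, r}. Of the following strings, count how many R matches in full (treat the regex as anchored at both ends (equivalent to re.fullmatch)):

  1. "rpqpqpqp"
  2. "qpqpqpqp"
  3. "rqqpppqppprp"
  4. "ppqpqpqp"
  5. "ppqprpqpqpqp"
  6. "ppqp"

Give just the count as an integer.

1 → match
2 → match
3 → no match — must end with "pqp"
4 → match
5 → match
6 → match
Total matched: 5

5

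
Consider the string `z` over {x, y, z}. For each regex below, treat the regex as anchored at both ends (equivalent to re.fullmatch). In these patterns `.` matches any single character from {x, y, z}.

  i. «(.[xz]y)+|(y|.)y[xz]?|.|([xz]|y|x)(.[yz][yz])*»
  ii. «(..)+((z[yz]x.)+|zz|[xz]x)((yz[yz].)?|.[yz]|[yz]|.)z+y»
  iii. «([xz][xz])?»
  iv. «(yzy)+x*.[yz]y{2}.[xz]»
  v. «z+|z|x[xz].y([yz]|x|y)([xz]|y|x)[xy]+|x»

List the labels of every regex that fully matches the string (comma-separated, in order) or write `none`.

i → match
ii → no match — must end with `zy`
iii → no match
iv → no match — must start with `yzy`
v → match

i, v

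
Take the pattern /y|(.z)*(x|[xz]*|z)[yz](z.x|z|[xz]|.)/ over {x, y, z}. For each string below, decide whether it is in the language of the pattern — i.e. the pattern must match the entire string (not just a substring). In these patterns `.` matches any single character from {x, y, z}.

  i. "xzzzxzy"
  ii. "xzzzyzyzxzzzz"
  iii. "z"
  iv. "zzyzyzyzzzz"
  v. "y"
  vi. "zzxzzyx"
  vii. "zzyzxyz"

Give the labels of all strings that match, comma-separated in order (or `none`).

i → match
ii → match
iii → no match
iv → match
v → match
vi → match
vii → match

i, ii, iv, v, vi, vii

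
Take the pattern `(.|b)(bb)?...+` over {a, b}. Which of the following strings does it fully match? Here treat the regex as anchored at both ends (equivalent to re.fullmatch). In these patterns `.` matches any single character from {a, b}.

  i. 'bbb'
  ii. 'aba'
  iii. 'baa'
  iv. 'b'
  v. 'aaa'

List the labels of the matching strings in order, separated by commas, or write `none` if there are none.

i. 'bbb' → no match
ii. 'aba' → no match
iii. 'baa' → no match
iv. 'b' → no match
v. 'aaa' → no match

none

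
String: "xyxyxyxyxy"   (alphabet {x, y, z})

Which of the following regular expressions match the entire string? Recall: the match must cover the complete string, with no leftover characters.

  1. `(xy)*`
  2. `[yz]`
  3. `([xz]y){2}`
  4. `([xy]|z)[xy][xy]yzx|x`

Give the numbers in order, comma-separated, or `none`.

1 → match
2 → no match
3 → no match
4 → no match

1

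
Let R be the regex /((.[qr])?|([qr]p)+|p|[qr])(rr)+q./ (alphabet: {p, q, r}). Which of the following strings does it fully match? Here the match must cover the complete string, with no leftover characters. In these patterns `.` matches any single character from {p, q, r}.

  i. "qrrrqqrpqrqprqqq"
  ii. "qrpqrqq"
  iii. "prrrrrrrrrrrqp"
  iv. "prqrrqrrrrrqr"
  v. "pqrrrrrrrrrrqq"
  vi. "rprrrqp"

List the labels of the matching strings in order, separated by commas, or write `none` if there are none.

iii, v

i → no match
ii → no match
iii → match
iv → no match
v → match
vi → no match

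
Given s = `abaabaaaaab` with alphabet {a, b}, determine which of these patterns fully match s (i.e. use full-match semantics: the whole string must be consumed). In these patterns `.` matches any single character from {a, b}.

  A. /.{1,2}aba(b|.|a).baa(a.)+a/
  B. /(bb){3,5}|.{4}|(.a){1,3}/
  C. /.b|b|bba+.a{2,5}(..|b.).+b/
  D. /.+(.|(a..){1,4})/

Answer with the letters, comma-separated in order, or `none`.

D

A → no match — must end with `a`
B → no match
C → no match
D → match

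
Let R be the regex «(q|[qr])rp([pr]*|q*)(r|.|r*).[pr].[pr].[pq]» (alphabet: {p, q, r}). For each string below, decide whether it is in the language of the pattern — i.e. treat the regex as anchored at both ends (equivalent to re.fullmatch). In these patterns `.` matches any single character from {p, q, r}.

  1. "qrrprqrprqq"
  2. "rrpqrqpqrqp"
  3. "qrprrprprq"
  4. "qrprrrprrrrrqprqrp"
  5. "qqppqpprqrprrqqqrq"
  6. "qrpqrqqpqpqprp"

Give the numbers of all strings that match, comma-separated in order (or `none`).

2, 3

1 → no match
2 → match
3 → match
4 → no match
5 → no match
6 → no match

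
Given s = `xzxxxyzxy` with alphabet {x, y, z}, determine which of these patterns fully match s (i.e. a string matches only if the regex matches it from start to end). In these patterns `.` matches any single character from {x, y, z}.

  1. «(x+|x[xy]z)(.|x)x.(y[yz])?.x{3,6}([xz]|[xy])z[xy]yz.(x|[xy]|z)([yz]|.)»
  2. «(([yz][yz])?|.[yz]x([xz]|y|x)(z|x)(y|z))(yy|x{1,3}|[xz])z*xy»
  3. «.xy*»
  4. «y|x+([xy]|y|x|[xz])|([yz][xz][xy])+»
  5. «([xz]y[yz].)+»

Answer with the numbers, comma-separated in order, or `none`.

2

1 → no match
2 → match
3 → no match
4 → no match
5 → no match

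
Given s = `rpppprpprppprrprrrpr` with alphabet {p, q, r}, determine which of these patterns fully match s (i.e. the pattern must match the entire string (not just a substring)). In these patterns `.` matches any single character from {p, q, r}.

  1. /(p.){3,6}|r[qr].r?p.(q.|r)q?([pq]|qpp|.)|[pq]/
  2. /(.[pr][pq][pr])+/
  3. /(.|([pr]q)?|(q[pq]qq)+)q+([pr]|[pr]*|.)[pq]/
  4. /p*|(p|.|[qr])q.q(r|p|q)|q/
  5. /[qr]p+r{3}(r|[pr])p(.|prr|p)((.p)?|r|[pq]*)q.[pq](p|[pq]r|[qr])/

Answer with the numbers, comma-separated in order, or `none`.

2

1 → no match
2 → match
3 → no match
4 → no match
5 → no match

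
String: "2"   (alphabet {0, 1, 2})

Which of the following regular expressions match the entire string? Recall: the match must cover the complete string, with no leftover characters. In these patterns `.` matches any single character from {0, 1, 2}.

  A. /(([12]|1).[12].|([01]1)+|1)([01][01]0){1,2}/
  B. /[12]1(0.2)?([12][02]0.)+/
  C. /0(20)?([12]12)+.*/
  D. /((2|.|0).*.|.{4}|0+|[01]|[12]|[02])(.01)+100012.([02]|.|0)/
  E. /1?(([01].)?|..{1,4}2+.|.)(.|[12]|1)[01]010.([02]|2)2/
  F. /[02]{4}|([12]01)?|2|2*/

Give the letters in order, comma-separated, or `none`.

A → no match — must end with "0"
B → no match
C → no match — must start with "0"
D → no match
E → no match
F → match

F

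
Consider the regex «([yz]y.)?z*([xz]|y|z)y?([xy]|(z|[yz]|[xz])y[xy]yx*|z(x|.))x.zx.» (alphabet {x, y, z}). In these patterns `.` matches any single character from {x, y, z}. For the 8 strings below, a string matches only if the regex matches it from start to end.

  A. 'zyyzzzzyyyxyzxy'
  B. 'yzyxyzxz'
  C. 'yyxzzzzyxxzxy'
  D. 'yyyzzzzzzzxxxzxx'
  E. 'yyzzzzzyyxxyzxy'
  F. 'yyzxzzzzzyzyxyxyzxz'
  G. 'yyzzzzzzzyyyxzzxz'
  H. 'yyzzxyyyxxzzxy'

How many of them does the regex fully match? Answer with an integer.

7

A → match
B → match
C → match
D → match
E → match
F → no match
G → match
H → match
Total matched: 7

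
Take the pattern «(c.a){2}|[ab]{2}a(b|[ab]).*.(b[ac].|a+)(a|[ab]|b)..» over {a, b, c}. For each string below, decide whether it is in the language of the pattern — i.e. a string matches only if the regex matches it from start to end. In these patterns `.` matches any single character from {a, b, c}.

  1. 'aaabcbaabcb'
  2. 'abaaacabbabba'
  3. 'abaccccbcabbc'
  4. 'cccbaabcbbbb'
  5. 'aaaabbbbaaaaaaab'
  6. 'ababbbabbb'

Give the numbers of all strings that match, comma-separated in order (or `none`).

1 → match
2 → match
3 → no match
4 → no match
5 → match
6 → match

1, 2, 5, 6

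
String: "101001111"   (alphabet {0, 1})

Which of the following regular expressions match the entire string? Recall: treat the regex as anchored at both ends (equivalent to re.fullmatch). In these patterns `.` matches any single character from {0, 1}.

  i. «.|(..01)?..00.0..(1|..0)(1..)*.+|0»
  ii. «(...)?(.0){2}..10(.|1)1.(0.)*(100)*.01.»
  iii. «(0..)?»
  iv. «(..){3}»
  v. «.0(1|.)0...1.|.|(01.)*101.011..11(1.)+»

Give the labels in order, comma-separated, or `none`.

i → no match
ii → no match
iii → no match
iv → no match
v → match

v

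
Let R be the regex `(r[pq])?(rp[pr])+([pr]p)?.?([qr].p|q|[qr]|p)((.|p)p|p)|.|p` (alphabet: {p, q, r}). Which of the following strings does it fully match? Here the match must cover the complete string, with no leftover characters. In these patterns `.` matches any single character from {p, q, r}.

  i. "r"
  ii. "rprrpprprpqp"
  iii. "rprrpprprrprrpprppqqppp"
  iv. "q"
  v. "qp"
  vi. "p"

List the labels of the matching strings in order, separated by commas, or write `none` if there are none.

i, ii, iii, iv, vi

i → match
ii → match
iii → match
iv → match
v → no match
vi → match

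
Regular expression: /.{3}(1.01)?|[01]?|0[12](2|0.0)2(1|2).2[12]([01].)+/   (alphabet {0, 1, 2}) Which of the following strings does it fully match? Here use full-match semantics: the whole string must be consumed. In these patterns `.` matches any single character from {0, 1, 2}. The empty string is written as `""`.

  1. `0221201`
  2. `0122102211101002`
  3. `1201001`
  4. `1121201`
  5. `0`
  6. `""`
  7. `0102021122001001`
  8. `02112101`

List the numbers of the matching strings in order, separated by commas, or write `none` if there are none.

1. `0221201` → match
2 → match
3. `1201001` → match
4. `1121201` → match
5. `0` → match
6. `""` → match
7 → match
8. `02112101` → no match

1, 2, 3, 4, 5, 6, 7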